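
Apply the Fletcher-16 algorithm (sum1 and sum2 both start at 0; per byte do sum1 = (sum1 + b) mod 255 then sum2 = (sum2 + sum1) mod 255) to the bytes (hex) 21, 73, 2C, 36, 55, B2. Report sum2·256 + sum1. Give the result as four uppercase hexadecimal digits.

Running sums (mod 255):
  after byte 0 (21): sum1=33, sum2=33
  after byte 1 (73): sum1=148, sum2=181
  after byte 2 (2C): sum1=192, sum2=118
  after byte 3 (36): sum1=246, sum2=109
  after byte 4 (55): sum1=76, sum2=185
  after byte 5 (B2): sum1=254, sum2=184
Checksum = sum2·256 + sum1 = 184·256 + 254 = 47358 = 0xB8FE.

B8FE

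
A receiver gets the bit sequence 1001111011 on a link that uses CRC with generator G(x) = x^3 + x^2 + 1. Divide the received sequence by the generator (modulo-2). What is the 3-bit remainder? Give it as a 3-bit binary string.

000

Modulo-2 division of 1001111011 by 1101:
  pos 0: 1001 XOR 1101 = 0100
  pos 1: 1001 XOR 1101 = 0100
  pos 2: 1001 XOR 1101 = 0100
  pos 3: 1001 XOR 1101 = 0100
  pos 4: 1000 XOR 1101 = 0101
  pos 5: 1011 XOR 1101 = 0110
  pos 6: 1101 XOR 1101 = 0000
Remainder = 000 (zero — the frame passes the CRC check).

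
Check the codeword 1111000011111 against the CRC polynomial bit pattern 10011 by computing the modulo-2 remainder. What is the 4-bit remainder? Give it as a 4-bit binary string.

0000

Modulo-2 division of 1111000011111 by 10011:
  pos 0: 11110 XOR 10011 = 01101
  pos 1: 11010 XOR 10011 = 01001
  pos 2: 10010 XOR 10011 = 00001
  pos 6: 10111 XOR 10011 = 00100
  pos 8: 10011 XOR 10011 = 00000
Remainder = 0000 (zero — the frame passes the CRC check).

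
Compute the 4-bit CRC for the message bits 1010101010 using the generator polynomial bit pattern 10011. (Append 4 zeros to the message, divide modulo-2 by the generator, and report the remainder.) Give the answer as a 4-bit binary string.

0100

Append 4 zeros: 10101010100000. Divide by 10011 (XOR where the leading bit is 1):
  pos 0: 10101 XOR 10011 = 00110
  pos 2: 11001 XOR 10011 = 01010
  pos 3: 10100 XOR 10011 = 00111
  pos 5: 11110 XOR 10011 = 01101
  pos 6: 11010 XOR 10011 = 01001
  pos 7: 10010 XOR 10011 = 00001
Remainder (last 4 bits) = 0100. This is the CRC / FCS.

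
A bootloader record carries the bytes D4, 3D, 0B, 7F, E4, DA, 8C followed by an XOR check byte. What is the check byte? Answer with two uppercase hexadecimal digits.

2F

XOR the bytes together:
  start with 0xD4
  0xD4 ⊕ 0x3D = 0xE9
  0xE9 ⊕ 0x0B = 0xE2
  0xE2 ⊕ 0x7F = 0x9D
  0x9D ⊕ 0xE4 = 0x79
  0x79 ⊕ 0xDA = 0xA3
  0xA3 ⊕ 0x8C = 0x2F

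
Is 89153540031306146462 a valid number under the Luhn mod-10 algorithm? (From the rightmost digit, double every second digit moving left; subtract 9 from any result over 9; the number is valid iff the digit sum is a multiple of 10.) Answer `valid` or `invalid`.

invalid

From the right, keep odd positions and double even positions (subtract 9 from any doubled value over 9):
  doubled (positions 2,4,...): 3 3 2 0 2 0 8 6 2 7 → sum 33
  kept (positions 1,3,...): 2 4 4 6 3 3 0 5 5 9 → sum 41
Total = 74.
74 mod 10 = 4, so the number is invalid.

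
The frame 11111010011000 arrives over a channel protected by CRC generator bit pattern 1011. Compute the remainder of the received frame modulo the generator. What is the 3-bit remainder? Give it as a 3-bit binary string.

Modulo-2 division of 11111010011000 by 1011:
  pos 0: 1111 XOR 1011 = 0100
  pos 1: 1001 XOR 1011 = 0010
  pos 3: 1001 XOR 1011 = 0010
  pos 5: 1000 XOR 1011 = 0011
  pos 7: 1111 XOR 1011 = 0100
  pos 8: 1000 XOR 1011 = 0011
  pos 10: 1100 XOR 1011 = 0111
Remainder = 111 (nonzero — an error is detected).

111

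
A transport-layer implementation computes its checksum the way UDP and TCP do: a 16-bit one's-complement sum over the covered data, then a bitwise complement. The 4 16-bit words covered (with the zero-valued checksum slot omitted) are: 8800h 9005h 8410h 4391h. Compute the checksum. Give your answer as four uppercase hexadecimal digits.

One's-complement addition (fold any carry out of bit 15 back into bit 0):
  0x8800 + 0x9005 = 0x11805 → wrap carry → 0x1806
  0x1806 + 0x8410 = 0x09C16
  0x9C16 + 0x4391 = 0x0DFA7
One's-complement sum = 0xDFA7.
Checksum = ~0xDFA7 & 0xFFFF = 0x2058.

2058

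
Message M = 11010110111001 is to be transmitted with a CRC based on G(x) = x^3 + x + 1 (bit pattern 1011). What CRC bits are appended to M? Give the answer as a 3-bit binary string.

Append 3 zeros: 11010110111001000. Divide by 1011 (XOR where the leading bit is 1):
  pos 0: 1101 XOR 1011 = 0110
  pos 1: 1100 XOR 1011 = 0111
  pos 2: 1111 XOR 1011 = 0100
  pos 3: 1001 XOR 1011 = 0010
  pos 5: 1001 XOR 1011 = 0010
  pos 7: 1011 XOR 1011 = 0000
  pos 13: 1000 XOR 1011 = 0011
Remainder (last 3 bits) = 011. This is the CRC / FCS.

011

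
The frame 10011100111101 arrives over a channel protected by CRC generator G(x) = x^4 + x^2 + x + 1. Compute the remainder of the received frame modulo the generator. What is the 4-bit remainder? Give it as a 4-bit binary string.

0001

Modulo-2 division of 10011100111101 by 10111:
  pos 0: 10011 XOR 10111 = 00100
  pos 2: 10010 XOR 10111 = 00101
  pos 4: 10101 XOR 10111 = 00010
  pos 7: 10111 XOR 10111 = 00000
Remainder = 0001 (nonzero — an error is detected).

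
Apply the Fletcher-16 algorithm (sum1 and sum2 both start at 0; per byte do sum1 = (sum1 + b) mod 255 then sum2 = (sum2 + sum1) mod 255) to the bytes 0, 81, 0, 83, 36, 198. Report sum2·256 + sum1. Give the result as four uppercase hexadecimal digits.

Running sums (mod 255):
  after byte 0 (0): sum1=0, sum2=0
  after byte 1 (81): sum1=81, sum2=81
  after byte 2 (0): sum1=81, sum2=162
  after byte 3 (83): sum1=164, sum2=71
  after byte 4 (36): sum1=200, sum2=16
  after byte 5 (198): sum1=143, sum2=159
Checksum = sum2·256 + sum1 = 159·256 + 143 = 40847 = 0x9F8F.

9F8F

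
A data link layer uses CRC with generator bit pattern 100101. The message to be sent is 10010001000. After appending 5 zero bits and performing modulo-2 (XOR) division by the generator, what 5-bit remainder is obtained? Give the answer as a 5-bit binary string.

Append 5 zeros: 1001000100000000. Divide by 100101 (XOR where the leading bit is 1):
  pos 0: 100100 XOR 100101 = 000001
  pos 5: 101000 XOR 100101 = 001101
  pos 7: 110100 XOR 100101 = 010001
  pos 8: 100010 XOR 100101 = 000111
Remainder (last 5 bits) = 11100. This is the CRC / FCS.

11100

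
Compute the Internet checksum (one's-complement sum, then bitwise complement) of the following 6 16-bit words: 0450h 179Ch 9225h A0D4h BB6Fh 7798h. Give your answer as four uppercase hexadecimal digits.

7E11

One's-complement addition (fold any carry out of bit 15 back into bit 0):
  0x0450 + 0x179C = 0x01BEC
  0x1BEC + 0x9225 = 0x0AE11
  0xAE11 + 0xA0D4 = 0x14EE5 → wrap carry → 0x4EE6
  0x4EE6 + 0xBB6F = 0x10A55 → wrap carry → 0x0A56
  0x0A56 + 0x7798 = 0x081EE
One's-complement sum = 0x81EE.
Checksum = ~0x81EE & 0xFFFF = 0x7E11.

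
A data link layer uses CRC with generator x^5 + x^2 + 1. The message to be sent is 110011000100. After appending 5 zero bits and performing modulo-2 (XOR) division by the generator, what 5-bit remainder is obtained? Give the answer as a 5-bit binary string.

Append 5 zeros: 11001100010000000. Divide by 100101 (XOR where the leading bit is 1):
  pos 0: 110011 XOR 100101 = 010110
  pos 1: 101100 XOR 100101 = 001001
  pos 3: 100100 XOR 100101 = 000001
  pos 8: 110000 XOR 100101 = 010101
  pos 9: 101010 XOR 100101 = 001111
  pos 11: 111100 XOR 100101 = 011001
Remainder (last 5 bits) = 11001. This is the CRC / FCS.

11001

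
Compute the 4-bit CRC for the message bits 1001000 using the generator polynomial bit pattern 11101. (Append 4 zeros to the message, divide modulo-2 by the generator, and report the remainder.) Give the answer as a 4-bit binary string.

1001

Append 4 zeros: 10010000000. Divide by 11101 (XOR where the leading bit is 1):
  pos 0: 10010 XOR 11101 = 01111
  pos 1: 11110 XOR 11101 = 00011
  pos 4: 11000 XOR 11101 = 00101
  pos 6: 10100 XOR 11101 = 01001
Remainder (last 4 bits) = 1001. This is the CRC / FCS.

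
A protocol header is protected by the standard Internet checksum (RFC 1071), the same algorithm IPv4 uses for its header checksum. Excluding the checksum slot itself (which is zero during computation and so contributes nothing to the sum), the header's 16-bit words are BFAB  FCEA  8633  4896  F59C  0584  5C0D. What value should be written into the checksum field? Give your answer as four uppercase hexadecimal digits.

One's-complement addition (fold any carry out of bit 15 back into bit 0):
  0xBFAB + 0xFCEA = 0x1BC95 → wrap carry → 0xBC96
  0xBC96 + 0x8633 = 0x142C9 → wrap carry → 0x42CA
  0x42CA + 0x4896 = 0x08B60
  0x8B60 + 0xF59C = 0x180FC → wrap carry → 0x80FD
  0x80FD + 0x0584 = 0x08681
  0x8681 + 0x5C0D = 0x0E28E
One's-complement sum = 0xE28E.
Checksum = ~0xE28E & 0xFFFF = 0x1D71.

1D71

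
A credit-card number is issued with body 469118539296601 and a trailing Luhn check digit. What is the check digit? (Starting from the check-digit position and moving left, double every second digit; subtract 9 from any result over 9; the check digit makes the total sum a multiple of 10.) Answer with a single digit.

Partial digits right→left: 1 0 6 6 9 2 9 3 5 8 1 1 9 6 4
Double every second digit counting from the check-digit position (so the 1st, 3rd, 5th, ... of the partial from the right).
  doubled (with −9 where >9): 2 3 9 9 1 2 9 8 → sum 43
  kept as-is: 0 6 2 3 8 1 6 → sum 26
Total = 43 + 26 = 69.
Check digit = (10 − (69 mod 10)) mod 10 = 1.

1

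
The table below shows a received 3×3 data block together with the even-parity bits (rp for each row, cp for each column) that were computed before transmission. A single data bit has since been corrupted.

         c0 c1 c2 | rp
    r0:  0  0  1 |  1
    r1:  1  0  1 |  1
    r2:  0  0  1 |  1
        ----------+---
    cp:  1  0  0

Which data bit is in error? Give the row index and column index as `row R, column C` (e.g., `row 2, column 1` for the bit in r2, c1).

row 1, column 2

Recompute each row's even parity and compare to rp:
  r0: data parity 1, sent rp 1 → ok
  r1: data parity 0, sent rp 1 → mismatch
  r2: data parity 1, sent rp 1 → ok
Recompute each column's even parity and compare to cp:
  c0: data parity 1, sent cp 1 → ok
  c1: data parity 0, sent cp 0 → ok
  c2: data parity 1, sent cp 0 → mismatch
Exactly one row (r1) and one column (c2) fail → the flipped bit is at their intersection.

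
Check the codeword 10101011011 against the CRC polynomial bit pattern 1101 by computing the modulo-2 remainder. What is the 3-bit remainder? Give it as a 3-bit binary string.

000

Modulo-2 division of 10101011011 by 1101:
  pos 0: 1010 XOR 1101 = 0111
  pos 1: 1111 XOR 1101 = 0010
  pos 3: 1001 XOR 1101 = 0100
  pos 4: 1001 XOR 1101 = 0100
  pos 5: 1000 XOR 1101 = 0101
  pos 6: 1011 XOR 1101 = 0110
  pos 7: 1101 XOR 1101 = 0000
Remainder = 000 (zero — the frame passes the CRC check).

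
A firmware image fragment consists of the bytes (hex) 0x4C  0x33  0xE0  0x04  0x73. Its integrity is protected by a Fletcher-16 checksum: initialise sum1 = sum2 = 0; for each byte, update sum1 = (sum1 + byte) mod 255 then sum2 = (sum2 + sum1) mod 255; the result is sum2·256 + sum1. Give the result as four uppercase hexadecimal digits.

Running sums (mod 255):
  after byte 0 (0x4C): sum1=76, sum2=76
  after byte 1 (0x33): sum1=127, sum2=203
  after byte 2 (0xE0): sum1=96, sum2=44
  after byte 3 (0x04): sum1=100, sum2=144
  after byte 4 (0x73): sum1=215, sum2=104
Checksum = sum2·256 + sum1 = 104·256 + 215 = 26839 = 0x68D7.

68D7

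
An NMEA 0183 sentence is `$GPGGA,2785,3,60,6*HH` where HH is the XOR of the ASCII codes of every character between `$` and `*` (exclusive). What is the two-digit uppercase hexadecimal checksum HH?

5D

XOR the ASCII codes of the payload characters:
  'G' = 0x47 → acc = 0x47
  'P' = 0x50 → acc = 0x17
  'G' = 0x47 → acc = 0x50
  'G' = 0x47 → acc = 0x17
  'A' = 0x41 → acc = 0x56
  ',' = 0x2C → acc = 0x7A
  '2' = 0x32 → acc = 0x48
  '7' = 0x37 → acc = 0x7F
  '8' = 0x38 → acc = 0x47
  '5' = 0x35 → acc = 0x72
  ',' = 0x2C → acc = 0x5E
  '3' = 0x33 → acc = 0x6D
  ',' = 0x2C → acc = 0x41
  '6' = 0x36 → acc = 0x77
  '0' = 0x30 → acc = 0x47
  ',' = 0x2C → acc = 0x6B
  '6' = 0x36 → acc = 0x5D
Checksum = 0x5D.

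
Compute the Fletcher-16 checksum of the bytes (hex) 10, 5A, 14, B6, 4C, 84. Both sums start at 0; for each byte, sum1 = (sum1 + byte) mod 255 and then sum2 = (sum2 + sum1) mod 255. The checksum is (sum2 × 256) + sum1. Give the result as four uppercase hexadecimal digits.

Running sums (mod 255):
  after byte 0 (10): sum1=16, sum2=16
  after byte 1 (5A): sum1=106, sum2=122
  after byte 2 (14): sum1=126, sum2=248
  after byte 3 (B6): sum1=53, sum2=46
  after byte 4 (4C): sum1=129, sum2=175
  after byte 5 (84): sum1=6, sum2=181
Checksum = sum2·256 + sum1 = 181·256 + 6 = 46342 = 0xB506.

B506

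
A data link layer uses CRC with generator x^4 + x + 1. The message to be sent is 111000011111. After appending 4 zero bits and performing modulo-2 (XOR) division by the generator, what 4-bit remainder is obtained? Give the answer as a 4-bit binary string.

Append 4 zeros: 1110000111110000. Divide by 10011 (XOR where the leading bit is 1):
  pos 0: 11100 XOR 10011 = 01111
  pos 1: 11110 XOR 10011 = 01101
  pos 2: 11010 XOR 10011 = 01001
  pos 3: 10011 XOR 10011 = 00000
  pos 8: 11110 XOR 10011 = 01101
  pos 9: 11010 XOR 10011 = 01001
  pos 10: 10010 XOR 10011 = 00001
Remainder (last 4 bits) = 0010. This is the CRC / FCS.

0010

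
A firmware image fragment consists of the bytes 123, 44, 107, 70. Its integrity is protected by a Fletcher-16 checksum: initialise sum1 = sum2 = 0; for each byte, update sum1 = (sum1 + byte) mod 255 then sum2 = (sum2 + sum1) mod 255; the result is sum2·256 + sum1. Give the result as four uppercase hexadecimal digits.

8F59

Running sums (mod 255):
  after byte 0 (123): sum1=123, sum2=123
  after byte 1 (44): sum1=167, sum2=35
  after byte 2 (107): sum1=19, sum2=54
  after byte 3 (70): sum1=89, sum2=143
Checksum = sum2·256 + sum1 = 143·256 + 89 = 36697 = 0x8F59.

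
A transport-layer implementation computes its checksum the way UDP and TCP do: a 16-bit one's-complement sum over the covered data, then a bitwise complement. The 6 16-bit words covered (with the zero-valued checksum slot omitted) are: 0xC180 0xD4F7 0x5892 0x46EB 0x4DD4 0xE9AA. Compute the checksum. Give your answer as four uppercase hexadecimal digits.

One's-complement addition (fold any carry out of bit 15 back into bit 0):
  0xC180 + 0xD4F7 = 0x19677 → wrap carry → 0x9678
  0x9678 + 0x5892 = 0x0EF0A
  0xEF0A + 0x46EB = 0x135F5 → wrap carry → 0x35F6
  0x35F6 + 0x4DD4 = 0x083CA
  0x83CA + 0xE9AA = 0x16D74 → wrap carry → 0x6D75
One's-complement sum = 0x6D75.
Checksum = ~0x6D75 & 0xFFFF = 0x928A.

928A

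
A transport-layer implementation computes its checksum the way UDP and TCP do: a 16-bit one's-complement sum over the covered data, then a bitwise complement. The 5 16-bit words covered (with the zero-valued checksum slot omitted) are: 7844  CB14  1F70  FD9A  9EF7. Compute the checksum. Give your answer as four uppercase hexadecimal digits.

One's-complement addition (fold any carry out of bit 15 back into bit 0):
  0x7844 + 0xCB14 = 0x14358 → wrap carry → 0x4359
  0x4359 + 0x1F70 = 0x062C9
  0x62C9 + 0xFD9A = 0x16063 → wrap carry → 0x6064
  0x6064 + 0x9EF7 = 0x0FF5B
One's-complement sum = 0xFF5B.
Checksum = ~0xFF5B & 0xFFFF = 0x00A4.

00A4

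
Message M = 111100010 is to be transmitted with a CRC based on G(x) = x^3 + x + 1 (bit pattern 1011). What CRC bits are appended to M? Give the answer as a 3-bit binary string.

Append 3 zeros: 111100010000. Divide by 1011 (XOR where the leading bit is 1):
  pos 0: 1111 XOR 1011 = 0100
  pos 1: 1000 XOR 1011 = 0011
  pos 3: 1100 XOR 1011 = 0111
  pos 4: 1111 XOR 1011 = 0100
  pos 5: 1000 XOR 1011 = 0011
  pos 7: 1100 XOR 1011 = 0111
  pos 8: 1110 XOR 1011 = 0101
Remainder (last 3 bits) = 101. This is the CRC / FCS.

101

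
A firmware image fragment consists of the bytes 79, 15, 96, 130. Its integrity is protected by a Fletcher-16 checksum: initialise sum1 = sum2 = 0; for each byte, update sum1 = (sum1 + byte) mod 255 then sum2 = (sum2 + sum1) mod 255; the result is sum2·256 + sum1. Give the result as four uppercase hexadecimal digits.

Running sums (mod 255):
  after byte 0 (79): sum1=79, sum2=79
  after byte 1 (15): sum1=94, sum2=173
  after byte 2 (96): sum1=190, sum2=108
  after byte 3 (130): sum1=65, sum2=173
Checksum = sum2·256 + sum1 = 173·256 + 65 = 44353 = 0xAD41.

AD41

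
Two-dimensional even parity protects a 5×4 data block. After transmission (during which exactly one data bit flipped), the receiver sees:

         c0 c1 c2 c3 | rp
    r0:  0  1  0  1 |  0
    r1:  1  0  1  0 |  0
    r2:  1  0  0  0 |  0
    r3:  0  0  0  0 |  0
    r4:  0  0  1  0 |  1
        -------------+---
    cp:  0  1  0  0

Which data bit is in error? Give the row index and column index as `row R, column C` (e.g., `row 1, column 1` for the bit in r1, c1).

row 2, column 3

Recompute each row's even parity and compare to rp:
  r0: data parity 0, sent rp 0 → ok
  r1: data parity 0, sent rp 0 → ok
  r2: data parity 1, sent rp 0 → mismatch
  r3: data parity 0, sent rp 0 → ok
  r4: data parity 1, sent rp 1 → ok
Recompute each column's even parity and compare to cp:
  c0: data parity 0, sent cp 0 → ok
  c1: data parity 1, sent cp 1 → ok
  c2: data parity 0, sent cp 0 → ok
  c3: data parity 1, sent cp 0 → mismatch
Exactly one row (r2) and one column (c3) fail → the flipped bit is at their intersection.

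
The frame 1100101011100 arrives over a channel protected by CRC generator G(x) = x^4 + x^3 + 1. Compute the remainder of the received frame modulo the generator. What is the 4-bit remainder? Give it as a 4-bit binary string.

1010

Modulo-2 division of 1100101011100 by 11001:
  pos 0: 11001 XOR 11001 = 00000
  pos 6: 10111 XOR 11001 = 01110
  pos 7: 11100 XOR 11001 = 00101
Remainder = 1010 (nonzero — an error is detected).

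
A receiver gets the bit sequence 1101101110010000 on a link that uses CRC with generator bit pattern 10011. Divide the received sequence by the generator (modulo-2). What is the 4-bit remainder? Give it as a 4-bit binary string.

1110

Modulo-2 division of 1101101110010000 by 10011:
  pos 0: 11011 XOR 10011 = 01000
  pos 1: 10000 XOR 10011 = 00011
  pos 4: 11111 XOR 10011 = 01100
  pos 5: 11000 XOR 10011 = 01011
  pos 6: 10110 XOR 10011 = 00101
  pos 8: 10110 XOR 10011 = 00101
  pos 10: 10100 XOR 10011 = 00111
Remainder = 1110 (nonzero — an error is detected).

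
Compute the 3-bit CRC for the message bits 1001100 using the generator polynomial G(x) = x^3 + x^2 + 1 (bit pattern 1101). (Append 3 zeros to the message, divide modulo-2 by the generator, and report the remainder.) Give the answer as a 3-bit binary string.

Append 3 zeros: 1001100000. Divide by 1101 (XOR where the leading bit is 1):
  pos 0: 1001 XOR 1101 = 0100
  pos 1: 1001 XOR 1101 = 0100
  pos 2: 1000 XOR 1101 = 0101
  pos 3: 1010 XOR 1101 = 0111
  pos 4: 1110 XOR 1101 = 0011
  pos 6: 1100 XOR 1101 = 0001
Remainder (last 3 bits) = 001. This is the CRC / FCS.

001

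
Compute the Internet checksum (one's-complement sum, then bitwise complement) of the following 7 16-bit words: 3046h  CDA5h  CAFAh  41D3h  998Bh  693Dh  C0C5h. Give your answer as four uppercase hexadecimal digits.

31B7

One's-complement addition (fold any carry out of bit 15 back into bit 0):
  0x3046 + 0xCDA5 = 0x0FDEB
  0xFDEB + 0xCAFA = 0x1C8E5 → wrap carry → 0xC8E6
  0xC8E6 + 0x41D3 = 0x10AB9 → wrap carry → 0x0ABA
  0x0ABA + 0x998B = 0x0A445
  0xA445 + 0x693D = 0x10D82 → wrap carry → 0x0D83
  0x0D83 + 0xC0C5 = 0x0CE48
One's-complement sum = 0xCE48.
Checksum = ~0xCE48 & 0xFFFF = 0x31B7.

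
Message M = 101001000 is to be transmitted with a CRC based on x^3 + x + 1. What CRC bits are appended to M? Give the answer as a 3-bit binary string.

Append 3 zeros: 101001000000. Divide by 1011 (XOR where the leading bit is 1):
  pos 0: 1010 XOR 1011 = 0001
  pos 3: 1010 XOR 1011 = 0001
  pos 6: 1000 XOR 1011 = 0011
  pos 8: 1100 XOR 1011 = 0111
Remainder (last 3 bits) = 111. This is the CRC / FCS.

111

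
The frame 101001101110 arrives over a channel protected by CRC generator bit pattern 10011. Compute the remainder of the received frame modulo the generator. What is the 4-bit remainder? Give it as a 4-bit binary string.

Modulo-2 division of 101001101110 by 10011:
  pos 0: 10100 XOR 10011 = 00111
  pos 2: 11111 XOR 10011 = 01100
  pos 3: 11000 XOR 10011 = 01011
  pos 4: 10111 XOR 10011 = 00100
  pos 6: 10011 XOR 10011 = 00000
Remainder = 0000 (zero — the frame passes the CRC check).

0000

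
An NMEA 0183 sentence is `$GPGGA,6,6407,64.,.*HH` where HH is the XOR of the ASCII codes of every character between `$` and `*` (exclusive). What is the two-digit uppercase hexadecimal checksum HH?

XOR the ASCII codes of the payload characters:
  'G' = 0x47 → acc = 0x47
  'P' = 0x50 → acc = 0x17
  'G' = 0x47 → acc = 0x50
  'G' = 0x47 → acc = 0x17
  'A' = 0x41 → acc = 0x56
  ',' = 0x2C → acc = 0x7A
  '6' = 0x36 → acc = 0x4C
  ',' = 0x2C → acc = 0x60
  '6' = 0x36 → acc = 0x56
  '4' = 0x34 → acc = 0x62
  '0' = 0x30 → acc = 0x52
  '7' = 0x37 → acc = 0x65
  ',' = 0x2C → acc = 0x49
  '6' = 0x36 → acc = 0x7F
  '4' = 0x34 → acc = 0x4B
  '.' = 0x2E → acc = 0x65
  ',' = 0x2C → acc = 0x49
  '.' = 0x2E → acc = 0x67
Checksum = 0x67.

67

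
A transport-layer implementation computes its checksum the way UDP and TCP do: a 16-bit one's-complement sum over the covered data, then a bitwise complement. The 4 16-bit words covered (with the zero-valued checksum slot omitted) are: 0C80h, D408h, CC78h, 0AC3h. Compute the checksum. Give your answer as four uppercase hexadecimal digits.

483B

One's-complement addition (fold any carry out of bit 15 back into bit 0):
  0x0C80 + 0xD408 = 0x0E088
  0xE088 + 0xCC78 = 0x1AD00 → wrap carry → 0xAD01
  0xAD01 + 0x0AC3 = 0x0B7C4
One's-complement sum = 0xB7C4.
Checksum = ~0xB7C4 & 0xFFFF = 0x483B.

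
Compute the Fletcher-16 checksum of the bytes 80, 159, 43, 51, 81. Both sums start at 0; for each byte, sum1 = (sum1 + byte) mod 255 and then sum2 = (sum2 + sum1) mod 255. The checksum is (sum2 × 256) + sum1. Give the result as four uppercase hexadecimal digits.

499F

Running sums (mod 255):
  after byte 0 (80): sum1=80, sum2=80
  after byte 1 (159): sum1=239, sum2=64
  after byte 2 (43): sum1=27, sum2=91
  after byte 3 (51): sum1=78, sum2=169
  after byte 4 (81): sum1=159, sum2=73
Checksum = sum2·256 + sum1 = 73·256 + 159 = 18847 = 0x499F.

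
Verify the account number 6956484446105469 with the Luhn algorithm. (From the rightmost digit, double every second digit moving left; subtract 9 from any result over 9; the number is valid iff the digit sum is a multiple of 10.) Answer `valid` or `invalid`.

valid

From the right, keep odd positions and double even positions (subtract 9 from any doubled value over 9):
  doubled (positions 2,4,...): 3 1 2 8 8 8 1 3 → sum 34
  kept (positions 1,3,...): 9 4 0 6 4 8 6 9 → sum 46
Total = 80.
80 mod 10 = 0, so the number is valid.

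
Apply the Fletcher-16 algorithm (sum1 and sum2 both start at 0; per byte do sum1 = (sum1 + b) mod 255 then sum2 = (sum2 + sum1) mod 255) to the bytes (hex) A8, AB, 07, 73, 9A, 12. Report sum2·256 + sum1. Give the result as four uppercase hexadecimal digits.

Running sums (mod 255):
  after byte 0 (A8): sum1=168, sum2=168
  after byte 1 (AB): sum1=84, sum2=252
  after byte 2 (07): sum1=91, sum2=88
  after byte 3 (73): sum1=206, sum2=39
  after byte 4 (9A): sum1=105, sum2=144
  after byte 5 (12): sum1=123, sum2=12
Checksum = sum2·256 + sum1 = 12·256 + 123 = 3195 = 0x0C7B.

0C7B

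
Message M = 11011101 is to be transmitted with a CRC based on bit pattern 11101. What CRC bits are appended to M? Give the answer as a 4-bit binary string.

0101

Append 4 zeros: 110111010000. Divide by 11101 (XOR where the leading bit is 1):
  pos 0: 11011 XOR 11101 = 00110
  pos 2: 11010 XOR 11101 = 00111
  pos 4: 11110 XOR 11101 = 00011
  pos 7: 11000 XOR 11101 = 00101
Remainder (last 4 bits) = 0101. This is the CRC / FCS.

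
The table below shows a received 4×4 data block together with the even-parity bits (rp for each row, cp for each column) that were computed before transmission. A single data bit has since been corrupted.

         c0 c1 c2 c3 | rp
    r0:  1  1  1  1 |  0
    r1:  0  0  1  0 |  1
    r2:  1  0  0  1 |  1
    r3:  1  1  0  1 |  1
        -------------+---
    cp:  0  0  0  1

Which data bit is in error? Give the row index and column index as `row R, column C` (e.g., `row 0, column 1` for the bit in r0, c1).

Recompute each row's even parity and compare to rp:
  r0: data parity 0, sent rp 0 → ok
  r1: data parity 1, sent rp 1 → ok
  r2: data parity 0, sent rp 1 → mismatch
  r3: data parity 1, sent rp 1 → ok
Recompute each column's even parity and compare to cp:
  c0: data parity 1, sent cp 0 → mismatch
  c1: data parity 0, sent cp 0 → ok
  c2: data parity 0, sent cp 0 → ok
  c3: data parity 1, sent cp 1 → ok
Exactly one row (r2) and one column (c0) fail → the flipped bit is at their intersection.

row 2, column 0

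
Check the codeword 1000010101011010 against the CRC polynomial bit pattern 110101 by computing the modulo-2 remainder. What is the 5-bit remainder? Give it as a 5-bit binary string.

Modulo-2 division of 1000010101011010 by 110101:
  pos 0: 100001 XOR 110101 = 010100
  pos 1: 101000 XOR 110101 = 011101
  pos 2: 111011 XOR 110101 = 001110
  pos 4: 111001 XOR 110101 = 001100
  pos 6: 110001 XOR 110101 = 000100
  pos 9: 100101 XOR 110101 = 010000
  pos 10: 100000 XOR 110101 = 010101
Remainder = 10101 (nonzero — an error is detected).

10101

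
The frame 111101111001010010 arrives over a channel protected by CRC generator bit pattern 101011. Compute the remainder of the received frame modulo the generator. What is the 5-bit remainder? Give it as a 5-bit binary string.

Modulo-2 division of 111101111001010010 by 101011:
  pos 0: 111101 XOR 101011 = 010110
  pos 1: 101101 XOR 101011 = 000110
  pos 4: 110110 XOR 101011 = 011101
  pos 5: 111010 XOR 101011 = 010001
  pos 6: 100011 XOR 101011 = 001000
  pos 8: 100001 XOR 101011 = 001010
  pos 10: 101000 XOR 101011 = 000011
Remainder = 01110 (nonzero — an error is detected).

01110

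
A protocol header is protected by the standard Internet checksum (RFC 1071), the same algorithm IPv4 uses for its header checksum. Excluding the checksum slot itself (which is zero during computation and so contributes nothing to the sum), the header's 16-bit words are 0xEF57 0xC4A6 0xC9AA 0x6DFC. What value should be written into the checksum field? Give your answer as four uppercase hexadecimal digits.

145A

One's-complement addition (fold any carry out of bit 15 back into bit 0):
  0xEF57 + 0xC4A6 = 0x1B3FD → wrap carry → 0xB3FE
  0xB3FE + 0xC9AA = 0x17DA8 → wrap carry → 0x7DA9
  0x7DA9 + 0x6DFC = 0x0EBA5
One's-complement sum = 0xEBA5.
Checksum = ~0xEBA5 & 0xFFFF = 0x145A.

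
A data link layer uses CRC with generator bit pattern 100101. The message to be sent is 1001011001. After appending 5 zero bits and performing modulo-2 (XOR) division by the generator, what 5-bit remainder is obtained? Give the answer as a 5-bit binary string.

Append 5 zeros: 100101100100000. Divide by 100101 (XOR where the leading bit is 1):
  pos 0: 100101 XOR 100101 = 000000
  pos 6: 100100 XOR 100101 = 000001
Remainder (last 5 bits) = 01000. This is the CRC / FCS.

01000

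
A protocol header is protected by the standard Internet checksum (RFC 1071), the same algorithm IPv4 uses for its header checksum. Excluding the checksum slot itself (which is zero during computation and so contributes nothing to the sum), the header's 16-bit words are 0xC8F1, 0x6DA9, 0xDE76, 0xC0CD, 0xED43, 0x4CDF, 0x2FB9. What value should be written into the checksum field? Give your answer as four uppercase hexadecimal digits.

C043

One's-complement addition (fold any carry out of bit 15 back into bit 0):
  0xC8F1 + 0x6DA9 = 0x1369A → wrap carry → 0x369B
  0x369B + 0xDE76 = 0x11511 → wrap carry → 0x1512
  0x1512 + 0xC0CD = 0x0D5DF
  0xD5DF + 0xED43 = 0x1C322 → wrap carry → 0xC323
  0xC323 + 0x4CDF = 0x11002 → wrap carry → 0x1003
  0x1003 + 0x2FB9 = 0x03FBC
One's-complement sum = 0x3FBC.
Checksum = ~0x3FBC & 0xFFFF = 0xC043.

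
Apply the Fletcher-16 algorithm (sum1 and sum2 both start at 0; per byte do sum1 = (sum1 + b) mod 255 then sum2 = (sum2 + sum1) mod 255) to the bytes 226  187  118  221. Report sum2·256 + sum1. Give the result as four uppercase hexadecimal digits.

Running sums (mod 255):
  after byte 0 (226): sum1=226, sum2=226
  after byte 1 (187): sum1=158, sum2=129
  after byte 2 (118): sum1=21, sum2=150
  after byte 3 (221): sum1=242, sum2=137
Checksum = sum2·256 + sum1 = 137·256 + 242 = 35314 = 0x89F2.

89F2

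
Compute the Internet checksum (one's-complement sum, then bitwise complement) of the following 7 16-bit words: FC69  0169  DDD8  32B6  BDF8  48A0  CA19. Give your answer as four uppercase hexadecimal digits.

20EB

One's-complement addition (fold any carry out of bit 15 back into bit 0):
  0xFC69 + 0x0169 = 0x0FDD2
  0xFDD2 + 0xDDD8 = 0x1DBAA → wrap carry → 0xDBAB
  0xDBAB + 0x32B6 = 0x10E61 → wrap carry → 0x0E62
  0x0E62 + 0xBDF8 = 0x0CC5A
  0xCC5A + 0x48A0 = 0x114FA → wrap carry → 0x14FB
  0x14FB + 0xCA19 = 0x0DF14
One's-complement sum = 0xDF14.
Checksum = ~0xDF14 & 0xFFFF = 0x20EB.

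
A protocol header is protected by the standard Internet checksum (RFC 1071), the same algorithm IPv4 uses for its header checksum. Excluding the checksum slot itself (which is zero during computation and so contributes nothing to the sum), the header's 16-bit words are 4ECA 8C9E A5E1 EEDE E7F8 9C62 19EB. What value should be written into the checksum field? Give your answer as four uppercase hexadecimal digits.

F18F

One's-complement addition (fold any carry out of bit 15 back into bit 0):
  0x4ECA + 0x8C9E = 0x0DB68
  0xDB68 + 0xA5E1 = 0x18149 → wrap carry → 0x814A
  0x814A + 0xEEDE = 0x17028 → wrap carry → 0x7029
  0x7029 + 0xE7F8 = 0x15821 → wrap carry → 0x5822
  0x5822 + 0x9C62 = 0x0F484
  0xF484 + 0x19EB = 0x10E6F → wrap carry → 0x0E70
One's-complement sum = 0x0E70.
Checksum = ~0x0E70 & 0xFFFF = 0xF18F.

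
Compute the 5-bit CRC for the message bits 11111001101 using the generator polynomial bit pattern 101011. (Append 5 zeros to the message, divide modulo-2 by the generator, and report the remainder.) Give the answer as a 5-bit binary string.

Append 5 zeros: 1111100110100000. Divide by 101011 (XOR where the leading bit is 1):
  pos 0: 111110 XOR 101011 = 010101
  pos 1: 101010 XOR 101011 = 000001
  pos 6: 111010 XOR 101011 = 010001
  pos 7: 100010 XOR 101011 = 001001
  pos 9: 100100 XOR 101011 = 001111
Remainder (last 5 bits) = 11110. This is the CRC / FCS.

11110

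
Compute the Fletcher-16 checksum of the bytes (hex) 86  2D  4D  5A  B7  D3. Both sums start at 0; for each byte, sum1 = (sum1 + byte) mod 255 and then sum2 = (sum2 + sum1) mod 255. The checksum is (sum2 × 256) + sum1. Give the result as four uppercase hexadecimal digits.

90E6

Running sums (mod 255):
  after byte 0 (86): sum1=134, sum2=134
  after byte 1 (2D): sum1=179, sum2=58
  after byte 2 (4D): sum1=1, sum2=59
  after byte 3 (5A): sum1=91, sum2=150
  after byte 4 (B7): sum1=19, sum2=169
  after byte 5 (D3): sum1=230, sum2=144
Checksum = sum2·256 + sum1 = 144·256 + 230 = 37094 = 0x90E6.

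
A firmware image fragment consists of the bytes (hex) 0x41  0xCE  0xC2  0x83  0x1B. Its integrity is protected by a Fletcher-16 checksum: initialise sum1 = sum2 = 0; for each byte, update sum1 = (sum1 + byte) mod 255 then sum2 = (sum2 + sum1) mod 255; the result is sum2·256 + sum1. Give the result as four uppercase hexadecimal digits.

Running sums (mod 255):
  after byte 0 (0x41): sum1=65, sum2=65
  after byte 1 (0xCE): sum1=16, sum2=81
  after byte 2 (0xC2): sum1=210, sum2=36
  after byte 3 (0x83): sum1=86, sum2=122
  after byte 4 (0x1B): sum1=113, sum2=235
Checksum = sum2·256 + sum1 = 235·256 + 113 = 60273 = 0xEB71.

EB71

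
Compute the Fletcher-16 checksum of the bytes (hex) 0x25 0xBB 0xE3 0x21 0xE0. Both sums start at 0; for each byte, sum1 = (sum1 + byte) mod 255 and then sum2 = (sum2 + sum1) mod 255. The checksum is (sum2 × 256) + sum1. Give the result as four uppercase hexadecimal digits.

77C6

Running sums (mod 255):
  after byte 0 (0x25): sum1=37, sum2=37
  after byte 1 (0xBB): sum1=224, sum2=6
  after byte 2 (0xE3): sum1=196, sum2=202
  after byte 3 (0x21): sum1=229, sum2=176
  after byte 4 (0xE0): sum1=198, sum2=119
Checksum = sum2·256 + sum1 = 119·256 + 198 = 30662 = 0x77C6.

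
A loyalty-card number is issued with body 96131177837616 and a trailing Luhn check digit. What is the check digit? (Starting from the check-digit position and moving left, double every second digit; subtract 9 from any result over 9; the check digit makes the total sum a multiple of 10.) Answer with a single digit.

8

Partial digits right→left: 6 1 6 7 3 8 7 7 1 1 3 1 6 9
Double every second digit counting from the check-digit position (so the 1st, 3rd, 5th, ... of the partial from the right).
  doubled (with −9 where >9): 3 3 6 5 2 6 3 → sum 28
  kept as-is: 1 7 8 7 1 1 9 → sum 34
Total = 28 + 34 = 62.
Check digit = (10 − (62 mod 10)) mod 10 = 8.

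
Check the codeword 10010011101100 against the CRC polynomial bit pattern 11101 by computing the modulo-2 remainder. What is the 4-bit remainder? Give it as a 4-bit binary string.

0010

Modulo-2 division of 10010011101100 by 11101:
  pos 0: 10010 XOR 11101 = 01111
  pos 1: 11110 XOR 11101 = 00011
  pos 4: 11111 XOR 11101 = 00010
  pos 7: 10011 XOR 11101 = 01110
  pos 8: 11100 XOR 11101 = 00001
Remainder = 0010 (nonzero — an error is detected).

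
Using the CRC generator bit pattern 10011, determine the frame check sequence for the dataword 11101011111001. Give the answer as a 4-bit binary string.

Append 4 zeros: 111010111110010000. Divide by 10011 (XOR where the leading bit is 1):
  pos 0: 11101 XOR 10011 = 01110
  pos 1: 11100 XOR 10011 = 01111
  pos 2: 11111 XOR 10011 = 01100
  pos 3: 11001 XOR 10011 = 01010
  pos 4: 10101 XOR 10011 = 00110
  pos 6: 11011 XOR 10011 = 01000
  pos 7: 10000 XOR 10011 = 00011
  pos 10: 11010 XOR 10011 = 01001
  pos 11: 10010 XOR 10011 = 00001
Remainder (last 4 bits) = 0100. This is the CRC / FCS.

0100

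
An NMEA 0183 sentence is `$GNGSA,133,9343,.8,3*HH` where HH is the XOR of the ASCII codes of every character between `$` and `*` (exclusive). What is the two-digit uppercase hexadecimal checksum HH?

XOR the ASCII codes of the payload characters:
  'G' = 0x47 → acc = 0x47
  'N' = 0x4E → acc = 0x09
  'G' = 0x47 → acc = 0x4E
  'S' = 0x53 → acc = 0x1D
  'A' = 0x41 → acc = 0x5C
  ',' = 0x2C → acc = 0x70
  '1' = 0x31 → acc = 0x41
  '3' = 0x33 → acc = 0x72
  '3' = 0x33 → acc = 0x41
  ',' = 0x2C → acc = 0x6D
  '9' = 0x39 → acc = 0x54
  '3' = 0x33 → acc = 0x67
  '4' = 0x34 → acc = 0x53
  '3' = 0x33 → acc = 0x60
  ',' = 0x2C → acc = 0x4C
  '.' = 0x2E → acc = 0x62
  '8' = 0x38 → acc = 0x5A
  ',' = 0x2C → acc = 0x76
  '3' = 0x33 → acc = 0x45
Checksum = 0x45.

45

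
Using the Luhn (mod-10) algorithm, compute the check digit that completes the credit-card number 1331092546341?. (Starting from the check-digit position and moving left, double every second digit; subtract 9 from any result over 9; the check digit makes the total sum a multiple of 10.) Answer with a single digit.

4

Partial digits right→left: 1 4 3 6 4 5 2 9 0 1 3 3 1
Double every second digit counting from the check-digit position (so the 1st, 3rd, 5th, ... of the partial from the right).
  doubled (with −9 where >9): 2 6 8 4 0 6 2 → sum 28
  kept as-is: 4 6 5 9 1 3 → sum 28
Total = 28 + 28 = 56.
Check digit = (10 − (56 mod 10)) mod 10 = 4.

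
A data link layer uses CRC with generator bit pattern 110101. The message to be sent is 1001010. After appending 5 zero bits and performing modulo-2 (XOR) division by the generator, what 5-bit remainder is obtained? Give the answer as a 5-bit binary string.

Append 5 zeros: 100101000000. Divide by 110101 (XOR where the leading bit is 1):
  pos 0: 100101 XOR 110101 = 010000
  pos 1: 100000 XOR 110101 = 010101
  pos 2: 101010 XOR 110101 = 011111
  pos 3: 111110 XOR 110101 = 001011
  pos 5: 101100 XOR 110101 = 011001
  pos 6: 110010 XOR 110101 = 000111
Remainder (last 5 bits) = 00111. This is the CRC / FCS.

00111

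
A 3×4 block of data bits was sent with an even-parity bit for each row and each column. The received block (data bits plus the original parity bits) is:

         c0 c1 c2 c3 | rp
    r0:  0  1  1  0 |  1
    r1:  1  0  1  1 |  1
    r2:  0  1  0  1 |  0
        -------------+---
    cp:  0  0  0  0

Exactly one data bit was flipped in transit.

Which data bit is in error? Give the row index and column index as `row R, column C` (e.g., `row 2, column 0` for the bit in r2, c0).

Recompute each row's even parity and compare to rp:
  r0: data parity 0, sent rp 1 → mismatch
  r1: data parity 1, sent rp 1 → ok
  r2: data parity 0, sent rp 0 → ok
Recompute each column's even parity and compare to cp:
  c0: data parity 1, sent cp 0 → mismatch
  c1: data parity 0, sent cp 0 → ok
  c2: data parity 0, sent cp 0 → ok
  c3: data parity 0, sent cp 0 → ok
Exactly one row (r0) and one column (c0) fail → the flipped bit is at their intersection.

row 0, column 0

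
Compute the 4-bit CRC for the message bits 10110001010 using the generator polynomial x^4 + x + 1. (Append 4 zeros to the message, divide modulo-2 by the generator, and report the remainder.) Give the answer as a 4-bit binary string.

Append 4 zeros: 101100010100000. Divide by 10011 (XOR where the leading bit is 1):
  pos 0: 10110 XOR 10011 = 00101
  pos 2: 10100 XOR 10011 = 00111
  pos 4: 11110 XOR 10011 = 01101
  pos 5: 11011 XOR 10011 = 01000
  pos 6: 10000 XOR 10011 = 00011
  pos 9: 11000 XOR 10011 = 01011
  pos 10: 10110 XOR 10011 = 00101
Remainder (last 4 bits) = 0101. This is the CRC / FCS.

0101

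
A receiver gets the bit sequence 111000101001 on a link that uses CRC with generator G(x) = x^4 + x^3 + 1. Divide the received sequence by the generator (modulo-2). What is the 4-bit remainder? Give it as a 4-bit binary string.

0000

Modulo-2 division of 111000101001 by 11001:
  pos 0: 11100 XOR 11001 = 00101
  pos 2: 10101 XOR 11001 = 01100
  pos 3: 11000 XOR 11001 = 00001
  pos 7: 11001 XOR 11001 = 00000
Remainder = 0000 (zero — the frame passes the CRC check).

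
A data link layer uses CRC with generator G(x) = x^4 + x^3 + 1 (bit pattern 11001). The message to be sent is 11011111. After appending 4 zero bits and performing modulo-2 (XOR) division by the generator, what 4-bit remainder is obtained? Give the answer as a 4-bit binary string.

0011

Append 4 zeros: 110111110000. Divide by 11001 (XOR where the leading bit is 1):
  pos 0: 11011 XOR 11001 = 00010
  pos 3: 10111 XOR 11001 = 01110
  pos 4: 11100 XOR 11001 = 00101
  pos 6: 10100 XOR 11001 = 01101
  pos 7: 11010 XOR 11001 = 00011
Remainder (last 4 bits) = 0011. This is the CRC / FCS.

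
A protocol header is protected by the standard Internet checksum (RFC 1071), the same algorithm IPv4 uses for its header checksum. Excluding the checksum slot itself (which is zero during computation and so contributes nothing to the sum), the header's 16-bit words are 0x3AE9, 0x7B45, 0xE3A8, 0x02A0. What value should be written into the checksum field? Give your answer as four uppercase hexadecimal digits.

One's-complement addition (fold any carry out of bit 15 back into bit 0):
  0x3AE9 + 0x7B45 = 0x0B62E
  0xB62E + 0xE3A8 = 0x199D6 → wrap carry → 0x99D7
  0x99D7 + 0x02A0 = 0x09C77
One's-complement sum = 0x9C77.
Checksum = ~0x9C77 & 0xFFFF = 0x6388.

6388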